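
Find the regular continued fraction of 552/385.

[1; 2, 3, 3, 1, 1, 1, 4]

Run the Euclidean algorithm on 552 and 385; the successive quotients are the partial quotients a_0, a_1, ... (each step inverts the fractional part left over by the previous one):
  552 = 1*385 + 167, so a_0 = 1.
  385 = 2*167 + 51, so a_1 = 2.
  167 = 3*51 + 14, so a_2 = 3.
  51 = 3*14 + 9, so a_3 = 3.
  14 = 1*9 + 5, so a_4 = 1.
  9 = 1*5 + 4, so a_5 = 1.
  5 = 1*4 + 1, so a_6 = 1.
  4 = 4*1 + 0, so a_7 = 4.
The remainder reaches 0 after 8 divisions, so the expansion has 8 partial quotients, read off in order.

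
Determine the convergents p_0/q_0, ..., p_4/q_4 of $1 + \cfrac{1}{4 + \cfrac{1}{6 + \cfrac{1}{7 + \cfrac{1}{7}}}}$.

1/1, 5/4, 31/25, 222/179, 1585/1278

Using the convergent recurrence p_i = a_i*p_{i-1} + p_{i-2}, q_i = a_i*q_{i-1} + q_{i-2} with p_{-2}=0, p_{-1}=1, q_{-2}=1, q_{-1}=0:
  i=0: a_0=1, p_0 = 1*1 + 0 = 1, q_0 = 1*0 + 1 = 1.
  i=1: a_1=4, p_1 = 4*1 + 1 = 5, q_1 = 4*1 + 0 = 4.
  i=2: a_2=6, p_2 = 6*5 + 1 = 31, q_2 = 6*4 + 1 = 25.
  i=3: a_3=7, p_3 = 7*31 + 5 = 222, q_3 = 7*25 + 4 = 179.
  i=4: a_4=7, p_4 = 7*222 + 31 = 1585, q_4 = 7*179 + 25 = 1278.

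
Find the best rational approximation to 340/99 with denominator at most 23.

Expand x = 340/99 as a continued fraction with the Euclidean algorithm:
  340 = 3*99 + 43, so a_0 = 3.
  99 = 2*43 + 13, so a_1 = 2.
  43 = 3*13 + 4, so a_2 = 3.
  13 = 3*4 + 1, so a_3 = 3.
  4 = 4*1 + 0, so a_4 = 4.
so x = [3; 2, 3, 3, 4].
Convergents (p_i = a_i*p_{i-1} + p_{i-2}, q_i = a_i*q_{i-1} + q_{i-2} with p_{-2}=0, p_{-1}=1, q_{-2}=1, q_{-1}=0), until the denominator exceeds 23:
  i=0: a_0=3, p_0 = 3*1 + 0 = 3, q_0 = 3*0 + 1 = 1.
  i=1: a_1=2, p_1 = 2*3 + 1 = 7, q_1 = 2*1 + 0 = 2.
  i=2: a_2=3, p_2 = 3*7 + 3 = 24, q_2 = 3*2 + 1 = 7.
  i=3: a_3=3, p_3 = 3*24 + 7 = 79, q_3 = 3*7 + 2 = 23.
  i=4: a_4=4, p_4 = 4*79 + 24 = 340, q_4 = 4*23 + 7 = 99.
q_4 = 99 > 23, so the last convergent with denominator <= 23 is p_3/q_3 = 79/23.
The closest fraction with denominator <= 23 is either p_3/q_3 or the intermediate fraction (k*p_3 + p_2)/(k*q_3 + q_2) with the largest k >= 1 whose denominator stays <= 23; these approach x as k grows, and every other convergent or intermediate fraction in range is farther away.
Largest k: floor((23 - q_2)/q_3) = floor((23 - 7)/23) = 0.
Since k = 0, no intermediate fraction beyond p_3/q_3 has denominator <= 23, so the convergent 79/23 is the closest (its error is |340*23 - 79*99|/(99*23) = 1/2277).

79/23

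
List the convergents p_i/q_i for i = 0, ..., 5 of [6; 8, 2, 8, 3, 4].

6/1, 49/8, 104/17, 881/144, 2747/449, 11869/1940

Using the convergent recurrence p_i = a_i*p_{i-1} + p_{i-2}, q_i = a_i*q_{i-1} + q_{i-2} with p_{-2}=0, p_{-1}=1, q_{-2}=1, q_{-1}=0:
  i=0: a_0=6, p_0 = 6*1 + 0 = 6, q_0 = 6*0 + 1 = 1.
  i=1: a_1=8, p_1 = 8*6 + 1 = 49, q_1 = 8*1 + 0 = 8.
  i=2: a_2=2, p_2 = 2*49 + 6 = 104, q_2 = 2*8 + 1 = 17.
  i=3: a_3=8, p_3 = 8*104 + 49 = 881, q_3 = 8*17 + 8 = 144.
  i=4: a_4=3, p_4 = 3*881 + 104 = 2747, q_4 = 3*144 + 17 = 449.
  i=5: a_5=4, p_5 = 4*2747 + 881 = 11869, q_5 = 4*449 + 144 = 1940.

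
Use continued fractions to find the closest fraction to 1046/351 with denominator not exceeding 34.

101/34

Expand x = 1046/351 as a continued fraction with the Euclidean algorithm:
  1046 = 2*351 + 344, so a_0 = 2.
  351 = 1*344 + 7, so a_1 = 1.
  344 = 49*7 + 1, so a_2 = 49.
  7 = 7*1 + 0, so a_3 = 7.
so x = [2; 1, 49, 7].
Convergents (p_i = a_i*p_{i-1} + p_{i-2}, q_i = a_i*q_{i-1} + q_{i-2} with p_{-2}=0, p_{-1}=1, q_{-2}=1, q_{-1}=0), until the denominator exceeds 34:
  i=0: a_0=2, p_0 = 2*1 + 0 = 2, q_0 = 2*0 + 1 = 1.
  i=1: a_1=1, p_1 = 1*2 + 1 = 3, q_1 = 1*1 + 0 = 1.
  i=2: a_2=49, p_2 = 49*3 + 2 = 149, q_2 = 49*1 + 1 = 50.
q_2 = 50 > 34, so the last convergent with denominator <= 34 is p_1/q_1 = 3/1.
The closest fraction with denominator <= 34 is either p_1/q_1 or the intermediate fraction (k*p_1 + p_0)/(k*q_1 + q_0) with the largest k >= 1 whose denominator stays <= 34; these approach x as k grows, and every other convergent or intermediate fraction in range is farther away.
Largest k: floor((34 - q_0)/q_1) = floor((34 - 1)/1) = 33.
That gives (33*3 + 2)/(33*1 + 1) = 101/34.
Compare the errors: |x - 3/1| = |1046*1 - 3*351|/(351*1) = 7/351, and |x - 101/34| = |1046*34 - 101*351|/(351*34) = 113/11934.
Cross-multiplying, 113*351 = 39663 < 83538 = 7*11934, so 113/11934 is smaller: the intermediate fraction 101/34 is closer to x than 3/1.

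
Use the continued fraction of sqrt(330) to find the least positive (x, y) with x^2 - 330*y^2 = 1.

(x, y) = (109, 6)

First expand sqrt(330) as a continued fraction. With x_i = (sqrt(330) + m_i)/d_i and (m_0, d_0) = (0, 1): a_0 = floor(sqrt(330)) = 18, since 18^2 = 324 <= 330 < 361 = 19^2.
Iterate m_{i+1} = d_i*a_i - m_i, d_{i+1} = (330 - m_{i+1}^2)/d_i, a_{i+1} = floor((a_0 + m_{i+1})/d_{i+1}):
  m_1 = 1*18 - 0 = 18, d_1 = (330 - 18^2)/1 = 6/1 = 6, a_1 = floor((18 + 18)/6) = 6.
  m_2 = 6*6 - 18 = 18, d_2 = (330 - 18^2)/6 = 6/6 = 1, a_2 = floor((18 + 18)/1) = 36.
  m_3 = 1*36 - 18 = 18, d_3 = (330 - 18^2)/1 = 6/1 = 6: (m_3, d_3) = (m_1, d_1) = (18, 6), so from here the quotients repeat a_1, a_2; the period length is 2.
So sqrt(330) = [18; (6, 36)] with period length k = 2.
k is even, so the fundamental solution of x^2 - 330y^2 = 1 is (p_{k-1}, q_{k-1}) = (p_1, q_1); compute convergents through index 1.
Convergents (p_i = a_i*p_{i-1} + p_{i-2}, q_i = a_i*q_{i-1} + q_{i-2} with p_{-2}=0, p_{-1}=1, q_{-2}=1, q_{-1}=0):
  i=0: a_0=18, p_0 = 18*1 + 0 = 18, q_0 = 18*0 + 1 = 1.
  i=1: a_1=6, p_1 = 6*18 + 1 = 109, q_1 = 6*1 + 0 = 6.
Check: 109^2 - 330*6^2 = 11881 - 11880 = 1, so (x, y) = (109, 6) solves the equation, and by the theorem it is the least positive solution.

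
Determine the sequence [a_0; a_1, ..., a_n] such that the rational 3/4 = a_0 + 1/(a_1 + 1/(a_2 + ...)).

[0; 1, 3]

Run the Euclidean algorithm on 3 and 4; the successive quotients are the partial quotients a_0, a_1, ... (each step inverts the fractional part left over by the previous one):
  3 = 0*4 + 3, so a_0 = 0.
  4 = 1*3 + 1, so a_1 = 1.
  3 = 3*1 + 0, so a_2 = 3.
The remainder reaches 0 after 3 divisions, so the expansion has 3 partial quotients, read off in order.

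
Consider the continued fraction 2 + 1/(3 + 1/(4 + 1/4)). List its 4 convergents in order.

2/1, 7/3, 30/13, 127/55

Using the convergent recurrence p_i = a_i*p_{i-1} + p_{i-2}, q_i = a_i*q_{i-1} + q_{i-2} with p_{-2}=0, p_{-1}=1, q_{-2}=1, q_{-1}=0:
  i=0: a_0=2, p_0 = 2*1 + 0 = 2, q_0 = 2*0 + 1 = 1.
  i=1: a_1=3, p_1 = 3*2 + 1 = 7, q_1 = 3*1 + 0 = 3.
  i=2: a_2=4, p_2 = 4*7 + 2 = 30, q_2 = 4*3 + 1 = 13.
  i=3: a_3=4, p_3 = 4*30 + 7 = 127, q_3 = 4*13 + 3 = 55.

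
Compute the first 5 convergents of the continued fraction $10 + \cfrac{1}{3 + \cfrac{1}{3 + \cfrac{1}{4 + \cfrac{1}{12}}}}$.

Using the convergent recurrence p_i = a_i*p_{i-1} + p_{i-2}, q_i = a_i*q_{i-1} + q_{i-2} with p_{-2}=0, p_{-1}=1, q_{-2}=1, q_{-1}=0:
  i=0: a_0=10, p_0 = 10*1 + 0 = 10, q_0 = 10*0 + 1 = 1.
  i=1: a_1=3, p_1 = 3*10 + 1 = 31, q_1 = 3*1 + 0 = 3.
  i=2: a_2=3, p_2 = 3*31 + 10 = 103, q_2 = 3*3 + 1 = 10.
  i=3: a_3=4, p_3 = 4*103 + 31 = 443, q_3 = 4*10 + 3 = 43.
  i=4: a_4=12, p_4 = 12*443 + 103 = 5419, q_4 = 12*43 + 10 = 526.

10/1, 31/3, 103/10, 443/43, 5419/526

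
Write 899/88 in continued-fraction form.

[10; 4, 1, 1, 1, 2, 2]

Run the Euclidean algorithm on 899 and 88; the successive quotients are the partial quotients a_0, a_1, ... (each step inverts the fractional part left over by the previous one):
  899 = 10*88 + 19, so a_0 = 10.
  88 = 4*19 + 12, so a_1 = 4.
  19 = 1*12 + 7, so a_2 = 1.
  12 = 1*7 + 5, so a_3 = 1.
  7 = 1*5 + 2, so a_4 = 1.
  5 = 2*2 + 1, so a_5 = 2.
  2 = 2*1 + 0, so a_6 = 2.
The remainder reaches 0 after 7 divisions, so the expansion has 7 partial quotients, read off in order.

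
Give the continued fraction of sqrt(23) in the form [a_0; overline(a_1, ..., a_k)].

[4; overline(1, 3, 1, 8)]

Write x_i = (sqrt(23) + m_i)/d_i with (m_0, d_0) = (0, 1). a_0 = floor(sqrt(23)) = 4, since 4^2 = 16 <= 23 < 25 = 5^2.
Iterate m_{i+1} = d_i*a_i - m_i, d_{i+1} = (23 - m_{i+1}^2)/d_i, a_{i+1} = floor((a_0 + m_{i+1})/d_{i+1}):
  m_1 = 1*4 - 0 = 4, d_1 = (23 - 4^2)/1 = 7/1 = 7, a_1 = floor((4 + 4)/7) = 1.
  m_2 = 7*1 - 4 = 3, d_2 = (23 - 3^2)/7 = 14/7 = 2, a_2 = floor((4 + 3)/2) = 3.
  m_3 = 2*3 - 3 = 3, d_3 = (23 - 3^2)/2 = 14/2 = 7, a_3 = floor((4 + 3)/7) = 1.
  m_4 = 7*1 - 3 = 4, d_4 = (23 - 4^2)/7 = 7/7 = 1, a_4 = floor((4 + 4)/1) = 8.
  m_5 = 1*8 - 4 = 4, d_5 = (23 - 4^2)/1 = 7/1 = 7: (m_5, d_5) = (m_1, d_1) = (4, 7), so from here the quotients repeat a_1, ..., a_4; the period length is 4.
Hence the expansion of sqrt(23) is a_0 = 4 followed by the repeating block 1, 3, 1, 8 (period 4).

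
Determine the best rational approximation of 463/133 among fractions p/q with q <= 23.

Expand x = 463/133 as a continued fraction with the Euclidean algorithm:
  463 = 3*133 + 64, so a_0 = 3.
  133 = 2*64 + 5, so a_1 = 2.
  64 = 12*5 + 4, so a_2 = 12.
  5 = 1*4 + 1, so a_3 = 1.
  4 = 4*1 + 0, so a_4 = 4.
so x = [3; 2, 12, 1, 4].
Convergents (p_i = a_i*p_{i-1} + p_{i-2}, q_i = a_i*q_{i-1} + q_{i-2} with p_{-2}=0, p_{-1}=1, q_{-2}=1, q_{-1}=0), until the denominator exceeds 23:
  i=0: a_0=3, p_0 = 3*1 + 0 = 3, q_0 = 3*0 + 1 = 1.
  i=1: a_1=2, p_1 = 2*3 + 1 = 7, q_1 = 2*1 + 0 = 2.
  i=2: a_2=12, p_2 = 12*7 + 3 = 87, q_2 = 12*2 + 1 = 25.
q_2 = 25 > 23, so the last convergent with denominator <= 23 is p_1/q_1 = 7/2.
The closest fraction with denominator <= 23 is either p_1/q_1 or the intermediate fraction (k*p_1 + p_0)/(k*q_1 + q_0) with the largest k >= 1 whose denominator stays <= 23; these approach x as k grows, and every other convergent or intermediate fraction in range is farther away.
Largest k: floor((23 - q_0)/q_1) = floor((23 - 1)/2) = 11.
That gives (11*7 + 3)/(11*2 + 1) = 80/23.
Compare the errors: |x - 7/2| = |463*2 - 7*133|/(133*2) = 5/266, and |x - 80/23| = |463*23 - 80*133|/(133*23) = 9/3059.
Cross-multiplying, 9*266 = 2394 < 15295 = 5*3059, so 9/3059 is smaller: the intermediate fraction 80/23 is closer to x than 7/2.

80/23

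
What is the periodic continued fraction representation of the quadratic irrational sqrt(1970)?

Write x_i = (sqrt(1970) + m_i)/d_i with (m_0, d_0) = (0, 1). a_0 = floor(sqrt(1970)) = 44, since 44^2 = 1936 <= 1970 < 2025 = 45^2.
Iterate m_{i+1} = d_i*a_i - m_i, d_{i+1} = (1970 - m_{i+1}^2)/d_i, a_{i+1} = floor((a_0 + m_{i+1})/d_{i+1}):
  m_1 = 1*44 - 0 = 44, d_1 = (1970 - 44^2)/1 = 34/1 = 34, a_1 = floor((44 + 44)/34) = 2.
  m_2 = 34*2 - 44 = 24, d_2 = (1970 - 24^2)/34 = 1394/34 = 41, a_2 = floor((44 + 24)/41) = 1.
  m_3 = 41*1 - 24 = 17, d_3 = (1970 - 17^2)/41 = 1681/41 = 41, a_3 = floor((44 + 17)/41) = 1.
  m_4 = 41*1 - 17 = 24, d_4 = (1970 - 24^2)/41 = 1394/41 = 34, a_4 = floor((44 + 24)/34) = 2.
  m_5 = 34*2 - 24 = 44, d_5 = (1970 - 44^2)/34 = 34/34 = 1, a_5 = floor((44 + 44)/1) = 88.
  m_6 = 1*88 - 44 = 44, d_6 = (1970 - 44^2)/1 = 34/1 = 34: (m_6, d_6) = (m_1, d_1) = (44, 34), so from here the quotients repeat a_1, ..., a_5; the period length is 5.
Hence the expansion of sqrt(1970) is a_0 = 44 followed by the repeating block 2, 1, 1, 2, 88 (period 5).

[44; (2, 1, 1, 2, 88)]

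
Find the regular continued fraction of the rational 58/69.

[0; 1, 5, 3, 1, 2]

Run the Euclidean algorithm on 58 and 69; the successive quotients are the partial quotients a_0, a_1, ... (each step inverts the fractional part left over by the previous one):
  58 = 0*69 + 58, so a_0 = 0.
  69 = 1*58 + 11, so a_1 = 1.
  58 = 5*11 + 3, so a_2 = 5.
  11 = 3*3 + 2, so a_3 = 3.
  3 = 1*2 + 1, so a_4 = 1.
  2 = 2*1 + 0, so a_5 = 2.
The remainder reaches 0 after 6 divisions, so the expansion has 6 partial quotients, read off in order.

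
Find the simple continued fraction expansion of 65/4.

[16; 4]

Run the Euclidean algorithm on 65 and 4; the successive quotients are the partial quotients a_0, a_1, ... (each step inverts the fractional part left over by the previous one):
  65 = 16*4 + 1, so a_0 = 16.
  4 = 4*1 + 0, so a_1 = 4.
The remainder reaches 0 after 2 divisions, so the expansion has 2 partial quotients, read off in order.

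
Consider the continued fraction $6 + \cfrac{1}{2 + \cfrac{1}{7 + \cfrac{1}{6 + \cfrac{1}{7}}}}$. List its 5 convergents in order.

6/1, 13/2, 97/15, 595/92, 4262/659

Using the convergent recurrence p_i = a_i*p_{i-1} + p_{i-2}, q_i = a_i*q_{i-1} + q_{i-2} with p_{-2}=0, p_{-1}=1, q_{-2}=1, q_{-1}=0:
  i=0: a_0=6, p_0 = 6*1 + 0 = 6, q_0 = 6*0 + 1 = 1.
  i=1: a_1=2, p_1 = 2*6 + 1 = 13, q_1 = 2*1 + 0 = 2.
  i=2: a_2=7, p_2 = 7*13 + 6 = 97, q_2 = 7*2 + 1 = 15.
  i=3: a_3=6, p_3 = 6*97 + 13 = 595, q_3 = 6*15 + 2 = 92.
  i=4: a_4=7, p_4 = 7*595 + 97 = 4262, q_4 = 7*92 + 15 = 659.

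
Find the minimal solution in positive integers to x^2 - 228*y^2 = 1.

First expand sqrt(228) as a continued fraction. With x_i = (sqrt(228) + m_i)/d_i and (m_0, d_0) = (0, 1): a_0 = floor(sqrt(228)) = 15, since 15^2 = 225 <= 228 < 256 = 16^2.
Iterate m_{i+1} = d_i*a_i - m_i, d_{i+1} = (228 - m_{i+1}^2)/d_i, a_{i+1} = floor((a_0 + m_{i+1})/d_{i+1}):
  m_1 = 1*15 - 0 = 15, d_1 = (228 - 15^2)/1 = 3/1 = 3, a_1 = floor((15 + 15)/3) = 10.
  m_2 = 3*10 - 15 = 15, d_2 = (228 - 15^2)/3 = 3/3 = 1, a_2 = floor((15 + 15)/1) = 30.
  m_3 = 1*30 - 15 = 15, d_3 = (228 - 15^2)/1 = 3/1 = 3: (m_3, d_3) = (m_1, d_1) = (15, 3), so from here the quotients repeat a_1, a_2; the period length is 2.
So sqrt(228) = [15; (10, 30)] with period length k = 2.
k is even, so the fundamental solution of x^2 - 228y^2 = 1 is (p_{k-1}, q_{k-1}) = (p_1, q_1); compute convergents through index 1.
Convergents (p_i = a_i*p_{i-1} + p_{i-2}, q_i = a_i*q_{i-1} + q_{i-2} with p_{-2}=0, p_{-1}=1, q_{-2}=1, q_{-1}=0):
  i=0: a_0=15, p_0 = 15*1 + 0 = 15, q_0 = 15*0 + 1 = 1.
  i=1: a_1=10, p_1 = 10*15 + 1 = 151, q_1 = 10*1 + 0 = 10.
Check: 151^2 - 228*10^2 = 22801 - 22800 = 1, so (x, y) = (151, 10) solves the equation, and by the theorem it is the least positive solution.

(x, y) = (151, 10)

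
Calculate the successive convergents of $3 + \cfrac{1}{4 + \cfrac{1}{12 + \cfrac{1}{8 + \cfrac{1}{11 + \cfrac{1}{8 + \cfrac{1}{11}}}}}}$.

Using the convergent recurrence p_i = a_i*p_{i-1} + p_{i-2}, q_i = a_i*q_{i-1} + q_{i-2} with p_{-2}=0, p_{-1}=1, q_{-2}=1, q_{-1}=0:
  i=0: a_0=3, p_0 = 3*1 + 0 = 3, q_0 = 3*0 + 1 = 1.
  i=1: a_1=4, p_1 = 4*3 + 1 = 13, q_1 = 4*1 + 0 = 4.
  i=2: a_2=12, p_2 = 12*13 + 3 = 159, q_2 = 12*4 + 1 = 49.
  i=3: a_3=8, p_3 = 8*159 + 13 = 1285, q_3 = 8*49 + 4 = 396.
  i=4: a_4=11, p_4 = 11*1285 + 159 = 14294, q_4 = 11*396 + 49 = 4405.
  i=5: a_5=8, p_5 = 8*14294 + 1285 = 115637, q_5 = 8*4405 + 396 = 35636.
  i=6: a_6=11, p_6 = 11*115637 + 14294 = 1286301, q_6 = 11*35636 + 4405 = 396401.

3/1, 13/4, 159/49, 1285/396, 14294/4405, 115637/35636, 1286301/396401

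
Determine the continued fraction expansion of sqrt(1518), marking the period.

[38; (1, 24, 1, 76)]

Write x_i = (sqrt(1518) + m_i)/d_i with (m_0, d_0) = (0, 1). a_0 = floor(sqrt(1518)) = 38, since 38^2 = 1444 <= 1518 < 1521 = 39^2.
Iterate m_{i+1} = d_i*a_i - m_i, d_{i+1} = (1518 - m_{i+1}^2)/d_i, a_{i+1} = floor((a_0 + m_{i+1})/d_{i+1}):
  m_1 = 1*38 - 0 = 38, d_1 = (1518 - 38^2)/1 = 74/1 = 74, a_1 = floor((38 + 38)/74) = 1.
  m_2 = 74*1 - 38 = 36, d_2 = (1518 - 36^2)/74 = 222/74 = 3, a_2 = floor((38 + 36)/3) = 24.
  m_3 = 3*24 - 36 = 36, d_3 = (1518 - 36^2)/3 = 222/3 = 74, a_3 = floor((38 + 36)/74) = 1.
  m_4 = 74*1 - 36 = 38, d_4 = (1518 - 38^2)/74 = 74/74 = 1, a_4 = floor((38 + 38)/1) = 76.
  m_5 = 1*76 - 38 = 38, d_5 = (1518 - 38^2)/1 = 74/1 = 74: (m_5, d_5) = (m_1, d_1) = (38, 74), so from here the quotients repeat a_1, ..., a_4; the period length is 4.
Hence the expansion of sqrt(1518) is a_0 = 38 followed by the repeating block 1, 24, 1, 76 (period 4).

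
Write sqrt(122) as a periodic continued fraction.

[11; (22)]

Write x_i = (sqrt(122) + m_i)/d_i with (m_0, d_0) = (0, 1). a_0 = floor(sqrt(122)) = 11, since 11^2 = 121 <= 122 < 144 = 12^2.
Iterate m_{i+1} = d_i*a_i - m_i, d_{i+1} = (122 - m_{i+1}^2)/d_i, a_{i+1} = floor((a_0 + m_{i+1})/d_{i+1}):
  m_1 = 1*11 - 0 = 11, d_1 = (122 - 11^2)/1 = 1/1 = 1, a_1 = floor((11 + 11)/1) = 22.
  m_2 = 1*22 - 11 = 11, d_2 = (122 - 11^2)/1 = 1/1 = 1: (m_2, d_2) = (m_1, d_1) = (11, 1), so from here the quotient a_1 repeats; the period length is 1.
Hence the expansion of sqrt(122) is a_0 = 11 followed by the repeating block 22 (period 1).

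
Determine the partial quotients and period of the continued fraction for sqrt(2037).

[45; (7, 1, 1, 22, 30, 22, 1, 1, 7, 90)]

Write x_i = (sqrt(2037) + m_i)/d_i with (m_0, d_0) = (0, 1). a_0 = floor(sqrt(2037)) = 45, since 45^2 = 2025 <= 2037 < 2116 = 46^2.
Iterate m_{i+1} = d_i*a_i - m_i, d_{i+1} = (2037 - m_{i+1}^2)/d_i, a_{i+1} = floor((a_0 + m_{i+1})/d_{i+1}):
  m_1 = 1*45 - 0 = 45, d_1 = (2037 - 45^2)/1 = 12/1 = 12, a_1 = floor((45 + 45)/12) = 7.
  m_2 = 12*7 - 45 = 39, d_2 = (2037 - 39^2)/12 = 516/12 = 43, a_2 = floor((45 + 39)/43) = 1.
  m_3 = 43*1 - 39 = 4, d_3 = (2037 - 4^2)/43 = 2021/43 = 47, a_3 = floor((45 + 4)/47) = 1.
  m_4 = 47*1 - 4 = 43, d_4 = (2037 - 43^2)/47 = 188/47 = 4, a_4 = floor((45 + 43)/4) = 22.
  m_5 = 4*22 - 43 = 45, d_5 = (2037 - 45^2)/4 = 12/4 = 3, a_5 = floor((45 + 45)/3) = 30.
  m_6 = 3*30 - 45 = 45, d_6 = (2037 - 45^2)/3 = 12/3 = 4, a_6 = floor((45 + 45)/4) = 22.
  m_7 = 4*22 - 45 = 43, d_7 = (2037 - 43^2)/4 = 188/4 = 47, a_7 = floor((45 + 43)/47) = 1.
  m_8 = 47*1 - 43 = 4, d_8 = (2037 - 4^2)/47 = 2021/47 = 43, a_8 = floor((45 + 4)/43) = 1.
  m_9 = 43*1 - 4 = 39, d_9 = (2037 - 39^2)/43 = 516/43 = 12, a_9 = floor((45 + 39)/12) = 7.
  m_10 = 12*7 - 39 = 45, d_10 = (2037 - 45^2)/12 = 12/12 = 1, a_10 = floor((45 + 45)/1) = 90.
  m_11 = 1*90 - 45 = 45, d_11 = (2037 - 45^2)/1 = 12/1 = 12: (m_11, d_11) = (m_1, d_1) = (45, 12), so from here the quotients repeat a_1, ..., a_10; the period length is 10.
Hence the expansion of sqrt(2037) is a_0 = 45 followed by the repeating block 7, 1, 1, 22, 30, 22, 1, 1, 7, 90 (period 10).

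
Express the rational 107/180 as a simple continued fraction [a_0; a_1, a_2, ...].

Run the Euclidean algorithm on 107 and 180; the successive quotients are the partial quotients a_0, a_1, ... (each step inverts the fractional part left over by the previous one):
  107 = 0*180 + 107, so a_0 = 0.
  180 = 1*107 + 73, so a_1 = 1.
  107 = 1*73 + 34, so a_2 = 1.
  73 = 2*34 + 5, so a_3 = 2.
  34 = 6*5 + 4, so a_4 = 6.
  5 = 1*4 + 1, so a_5 = 1.
  4 = 4*1 + 0, so a_6 = 4.
The remainder reaches 0 after 7 divisions, so the expansion has 7 partial quotients, read off in order.

[0; 1, 1, 2, 6, 1, 4]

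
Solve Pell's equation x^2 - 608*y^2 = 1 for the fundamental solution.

First expand sqrt(608) as a continued fraction. With x_i = (sqrt(608) + m_i)/d_i and (m_0, d_0) = (0, 1): a_0 = floor(sqrt(608)) = 24, since 24^2 = 576 <= 608 < 625 = 25^2.
Iterate m_{i+1} = d_i*a_i - m_i, d_{i+1} = (608 - m_{i+1}^2)/d_i, a_{i+1} = floor((a_0 + m_{i+1})/d_{i+1}):
  m_1 = 1*24 - 0 = 24, d_1 = (608 - 24^2)/1 = 32/1 = 32, a_1 = floor((24 + 24)/32) = 1.
  m_2 = 32*1 - 24 = 8, d_2 = (608 - 8^2)/32 = 544/32 = 17, a_2 = floor((24 + 8)/17) = 1.
  m_3 = 17*1 - 8 = 9, d_3 = (608 - 9^2)/17 = 527/17 = 31, a_3 = floor((24 + 9)/31) = 1.
  m_4 = 31*1 - 9 = 22, d_4 = (608 - 22^2)/31 = 124/31 = 4, a_4 = floor((24 + 22)/4) = 11.
  m_5 = 4*11 - 22 = 22, d_5 = (608 - 22^2)/4 = 124/4 = 31, a_5 = floor((24 + 22)/31) = 1.
  m_6 = 31*1 - 22 = 9, d_6 = (608 - 9^2)/31 = 527/31 = 17, a_6 = floor((24 + 9)/17) = 1.
  m_7 = 17*1 - 9 = 8, d_7 = (608 - 8^2)/17 = 544/17 = 32, a_7 = floor((24 + 8)/32) = 1.
  m_8 = 32*1 - 8 = 24, d_8 = (608 - 24^2)/32 = 32/32 = 1, a_8 = floor((24 + 24)/1) = 48.
  m_9 = 1*48 - 24 = 24, d_9 = (608 - 24^2)/1 = 32/1 = 32: (m_9, d_9) = (m_1, d_1) = (24, 32), so from here the quotients repeat a_1, ..., a_8; the period length is 8.
So sqrt(608) = [24; (1, 1, 1, 11, 1, 1, 1, 48)] with period length k = 8.
k is even, so the fundamental solution of x^2 - 608y^2 = 1 is (p_{k-1}, q_{k-1}) = (p_7, q_7); compute convergents through index 7.
Convergents (p_i = a_i*p_{i-1} + p_{i-2}, q_i = a_i*q_{i-1} + q_{i-2} with p_{-2}=0, p_{-1}=1, q_{-2}=1, q_{-1}=0):
  i=0: a_0=24, p_0 = 24*1 + 0 = 24, q_0 = 24*0 + 1 = 1.
  i=1: a_1=1, p_1 = 1*24 + 1 = 25, q_1 = 1*1 + 0 = 1.
  i=2: a_2=1, p_2 = 1*25 + 24 = 49, q_2 = 1*1 + 1 = 2.
  i=3: a_3=1, p_3 = 1*49 + 25 = 74, q_3 = 1*2 + 1 = 3.
  i=4: a_4=11, p_4 = 11*74 + 49 = 863, q_4 = 11*3 + 2 = 35.
  i=5: a_5=1, p_5 = 1*863 + 74 = 937, q_5 = 1*35 + 3 = 38.
  i=6: a_6=1, p_6 = 1*937 + 863 = 1800, q_6 = 1*38 + 35 = 73.
  i=7: a_7=1, p_7 = 1*1800 + 937 = 2737, q_7 = 1*73 + 38 = 111.
Check: 2737^2 - 608*111^2 = 7491169 - 7491168 = 1, so (x, y) = (2737, 111) solves the equation, and by the theorem it is the least positive solution.

(x, y) = (2737, 111)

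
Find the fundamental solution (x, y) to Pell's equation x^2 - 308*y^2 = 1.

First expand sqrt(308) as a continued fraction. With x_i = (sqrt(308) + m_i)/d_i and (m_0, d_0) = (0, 1): a_0 = floor(sqrt(308)) = 17, since 17^2 = 289 <= 308 < 324 = 18^2.
Iterate m_{i+1} = d_i*a_i - m_i, d_{i+1} = (308 - m_{i+1}^2)/d_i, a_{i+1} = floor((a_0 + m_{i+1})/d_{i+1}):
  m_1 = 1*17 - 0 = 17, d_1 = (308 - 17^2)/1 = 19/1 = 19, a_1 = floor((17 + 17)/19) = 1.
  m_2 = 19*1 - 17 = 2, d_2 = (308 - 2^2)/19 = 304/19 = 16, a_2 = floor((17 + 2)/16) = 1.
  m_3 = 16*1 - 2 = 14, d_3 = (308 - 14^2)/16 = 112/16 = 7, a_3 = floor((17 + 14)/7) = 4.
  m_4 = 7*4 - 14 = 14, d_4 = (308 - 14^2)/7 = 112/7 = 16, a_4 = floor((17 + 14)/16) = 1.
  m_5 = 16*1 - 14 = 2, d_5 = (308 - 2^2)/16 = 304/16 = 19, a_5 = floor((17 + 2)/19) = 1.
  m_6 = 19*1 - 2 = 17, d_6 = (308 - 17^2)/19 = 19/19 = 1, a_6 = floor((17 + 17)/1) = 34.
  m_7 = 1*34 - 17 = 17, d_7 = (308 - 17^2)/1 = 19/1 = 19: (m_7, d_7) = (m_1, d_1) = (17, 19), so from here the quotients repeat a_1, ..., a_6; the period length is 6.
So sqrt(308) = [17; (1, 1, 4, 1, 1, 34)] with period length k = 6.
k is even, so the fundamental solution of x^2 - 308y^2 = 1 is (p_{k-1}, q_{k-1}) = (p_5, q_5); compute convergents through index 5.
Convergents (p_i = a_i*p_{i-1} + p_{i-2}, q_i = a_i*q_{i-1} + q_{i-2} with p_{-2}=0, p_{-1}=1, q_{-2}=1, q_{-1}=0):
  i=0: a_0=17, p_0 = 17*1 + 0 = 17, q_0 = 17*0 + 1 = 1.
  i=1: a_1=1, p_1 = 1*17 + 1 = 18, q_1 = 1*1 + 0 = 1.
  i=2: a_2=1, p_2 = 1*18 + 17 = 35, q_2 = 1*1 + 1 = 2.
  i=3: a_3=4, p_3 = 4*35 + 18 = 158, q_3 = 4*2 + 1 = 9.
  i=4: a_4=1, p_4 = 1*158 + 35 = 193, q_4 = 1*9 + 2 = 11.
  i=5: a_5=1, p_5 = 1*193 + 158 = 351, q_5 = 1*11 + 9 = 20.
Check: 351^2 - 308*20^2 = 123201 - 123200 = 1, so (x, y) = (351, 20) solves the equation, and by the theorem it is the least positive solution.

(x, y) = (351, 20)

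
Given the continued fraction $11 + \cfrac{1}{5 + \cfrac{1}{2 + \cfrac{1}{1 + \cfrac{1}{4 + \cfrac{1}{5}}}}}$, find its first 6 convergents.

11/1, 56/5, 123/11, 179/16, 839/75, 4374/391

Using the convergent recurrence p_i = a_i*p_{i-1} + p_{i-2}, q_i = a_i*q_{i-1} + q_{i-2} with p_{-2}=0, p_{-1}=1, q_{-2}=1, q_{-1}=0:
  i=0: a_0=11, p_0 = 11*1 + 0 = 11, q_0 = 11*0 + 1 = 1.
  i=1: a_1=5, p_1 = 5*11 + 1 = 56, q_1 = 5*1 + 0 = 5.
  i=2: a_2=2, p_2 = 2*56 + 11 = 123, q_2 = 2*5 + 1 = 11.
  i=3: a_3=1, p_3 = 1*123 + 56 = 179, q_3 = 1*11 + 5 = 16.
  i=4: a_4=4, p_4 = 4*179 + 123 = 839, q_4 = 4*16 + 11 = 75.
  i=5: a_5=5, p_5 = 5*839 + 179 = 4374, q_5 = 5*75 + 16 = 391.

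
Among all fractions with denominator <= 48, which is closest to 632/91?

125/18

Expand x = 632/91 as a continued fraction with the Euclidean algorithm:
  632 = 6*91 + 86, so a_0 = 6.
  91 = 1*86 + 5, so a_1 = 1.
  86 = 17*5 + 1, so a_2 = 17.
  5 = 5*1 + 0, so a_3 = 5.
so x = [6; 1, 17, 5].
Convergents (p_i = a_i*p_{i-1} + p_{i-2}, q_i = a_i*q_{i-1} + q_{i-2} with p_{-2}=0, p_{-1}=1, q_{-2}=1, q_{-1}=0), until the denominator exceeds 48:
  i=0: a_0=6, p_0 = 6*1 + 0 = 6, q_0 = 6*0 + 1 = 1.
  i=1: a_1=1, p_1 = 1*6 + 1 = 7, q_1 = 1*1 + 0 = 1.
  i=2: a_2=17, p_2 = 17*7 + 6 = 125, q_2 = 17*1 + 1 = 18.
  i=3: a_3=5, p_3 = 5*125 + 7 = 632, q_3 = 5*18 + 1 = 91.
q_3 = 91 > 48, so the last convergent with denominator <= 48 is p_2/q_2 = 125/18.
The closest fraction with denominator <= 48 is either p_2/q_2 or the intermediate fraction (k*p_2 + p_1)/(k*q_2 + q_1) with the largest k >= 1 whose denominator stays <= 48; these approach x as k grows, and every other convergent or intermediate fraction in range is farther away.
Largest k: floor((48 - q_1)/q_2) = floor((48 - 1)/18) = 2.
That gives (2*125 + 7)/(2*18 + 1) = 257/37.
Compare the errors: |x - 125/18| = |632*18 - 125*91|/(91*18) = 1/1638, and |x - 257/37| = |632*37 - 257*91|/(91*37) = 3/3367.
Cross-multiplying, 1*3367 = 3367 < 4914 = 3*1638, so 1/1638 is smaller: the convergent 125/18 is closer to x than 257/37.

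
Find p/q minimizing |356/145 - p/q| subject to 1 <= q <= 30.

27/11

Expand x = 356/145 as a continued fraction with the Euclidean algorithm:
  356 = 2*145 + 66, so a_0 = 2.
  145 = 2*66 + 13, so a_1 = 2.
  66 = 5*13 + 1, so a_2 = 5.
  13 = 13*1 + 0, so a_3 = 13.
so x = [2; 2, 5, 13].
Convergents (p_i = a_i*p_{i-1} + p_{i-2}, q_i = a_i*q_{i-1} + q_{i-2} with p_{-2}=0, p_{-1}=1, q_{-2}=1, q_{-1}=0), until the denominator exceeds 30:
  i=0: a_0=2, p_0 = 2*1 + 0 = 2, q_0 = 2*0 + 1 = 1.
  i=1: a_1=2, p_1 = 2*2 + 1 = 5, q_1 = 2*1 + 0 = 2.
  i=2: a_2=5, p_2 = 5*5 + 2 = 27, q_2 = 5*2 + 1 = 11.
  i=3: a_3=13, p_3 = 13*27 + 5 = 356, q_3 = 13*11 + 2 = 145.
q_3 = 145 > 30, so the last convergent with denominator <= 30 is p_2/q_2 = 27/11.
The closest fraction with denominator <= 30 is either p_2/q_2 or the intermediate fraction (k*p_2 + p_1)/(k*q_2 + q_1) with the largest k >= 1 whose denominator stays <= 30; these approach x as k grows, and every other convergent or intermediate fraction in range is farther away.
Largest k: floor((30 - q_1)/q_2) = floor((30 - 2)/11) = 2.
That gives (2*27 + 5)/(2*11 + 2) = 59/24.
Compare the errors: |x - 27/11| = |356*11 - 27*145|/(145*11) = 1/1595, and |x - 59/24| = |356*24 - 59*145|/(145*24) = 11/3480.
Cross-multiplying, 1*3480 = 3480 < 17545 = 11*1595, so 1/1595 is smaller: the convergent 27/11 is closer to x than 59/24.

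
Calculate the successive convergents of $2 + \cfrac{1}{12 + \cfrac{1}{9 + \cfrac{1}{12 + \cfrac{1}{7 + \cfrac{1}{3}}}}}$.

2/1, 25/12, 227/109, 2749/1320, 19470/9349, 61159/29367

Using the convergent recurrence p_i = a_i*p_{i-1} + p_{i-2}, q_i = a_i*q_{i-1} + q_{i-2} with p_{-2}=0, p_{-1}=1, q_{-2}=1, q_{-1}=0:
  i=0: a_0=2, p_0 = 2*1 + 0 = 2, q_0 = 2*0 + 1 = 1.
  i=1: a_1=12, p_1 = 12*2 + 1 = 25, q_1 = 12*1 + 0 = 12.
  i=2: a_2=9, p_2 = 9*25 + 2 = 227, q_2 = 9*12 + 1 = 109.
  i=3: a_3=12, p_3 = 12*227 + 25 = 2749, q_3 = 12*109 + 12 = 1320.
  i=4: a_4=7, p_4 = 7*2749 + 227 = 19470, q_4 = 7*1320 + 109 = 9349.
  i=5: a_5=3, p_5 = 3*19470 + 2749 = 61159, q_5 = 3*9349 + 1320 = 29367.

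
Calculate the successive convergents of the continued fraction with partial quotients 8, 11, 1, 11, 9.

Using the convergent recurrence p_i = a_i*p_{i-1} + p_{i-2}, q_i = a_i*q_{i-1} + q_{i-2} with p_{-2}=0, p_{-1}=1, q_{-2}=1, q_{-1}=0:
  i=0: a_0=8, p_0 = 8*1 + 0 = 8, q_0 = 8*0 + 1 = 1.
  i=1: a_1=11, p_1 = 11*8 + 1 = 89, q_1 = 11*1 + 0 = 11.
  i=2: a_2=1, p_2 = 1*89 + 8 = 97, q_2 = 1*11 + 1 = 12.
  i=3: a_3=11, p_3 = 11*97 + 89 = 1156, q_3 = 11*12 + 11 = 143.
  i=4: a_4=9, p_4 = 9*1156 + 97 = 10501, q_4 = 9*143 + 12 = 1299.

8/1, 89/11, 97/12, 1156/143, 10501/1299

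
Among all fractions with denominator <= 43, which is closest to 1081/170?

Expand x = 1081/170 as a continued fraction with the Euclidean algorithm:
  1081 = 6*170 + 61, so a_0 = 6.
  170 = 2*61 + 48, so a_1 = 2.
  61 = 1*48 + 13, so a_2 = 1.
  48 = 3*13 + 9, so a_3 = 3.
  13 = 1*9 + 4, so a_4 = 1.
  9 = 2*4 + 1, so a_5 = 2.
  4 = 4*1 + 0, so a_6 = 4.
so x = [6; 2, 1, 3, 1, 2, 4].
Convergents (p_i = a_i*p_{i-1} + p_{i-2}, q_i = a_i*q_{i-1} + q_{i-2} with p_{-2}=0, p_{-1}=1, q_{-2}=1, q_{-1}=0), until the denominator exceeds 43:
  i=0: a_0=6, p_0 = 6*1 + 0 = 6, q_0 = 6*0 + 1 = 1.
  i=1: a_1=2, p_1 = 2*6 + 1 = 13, q_1 = 2*1 + 0 = 2.
  i=2: a_2=1, p_2 = 1*13 + 6 = 19, q_2 = 1*2 + 1 = 3.
  i=3: a_3=3, p_3 = 3*19 + 13 = 70, q_3 = 3*3 + 2 = 11.
  i=4: a_4=1, p_4 = 1*70 + 19 = 89, q_4 = 1*11 + 3 = 14.
  i=5: a_5=2, p_5 = 2*89 + 70 = 248, q_5 = 2*14 + 11 = 39.
  i=6: a_6=4, p_6 = 4*248 + 89 = 1081, q_6 = 4*39 + 14 = 170.
q_6 = 170 > 43, so the last convergent with denominator <= 43 is p_5/q_5 = 248/39.
The closest fraction with denominator <= 43 is either p_5/q_5 or the intermediate fraction (k*p_5 + p_4)/(k*q_5 + q_4) with the largest k >= 1 whose denominator stays <= 43; these approach x as k grows, and every other convergent or intermediate fraction in range is farther away.
Largest k: floor((43 - q_4)/q_5) = floor((43 - 14)/39) = 0.
Since k = 0, no intermediate fraction beyond p_5/q_5 has denominator <= 43, so the convergent 248/39 is the closest (its error is |1081*39 - 248*170|/(170*39) = 1/6630).

248/39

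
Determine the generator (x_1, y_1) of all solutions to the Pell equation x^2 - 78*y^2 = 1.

(x, y) = (53, 6)

First expand sqrt(78) as a continued fraction. With x_i = (sqrt(78) + m_i)/d_i and (m_0, d_0) = (0, 1): a_0 = floor(sqrt(78)) = 8, since 8^2 = 64 <= 78 < 81 = 9^2.
Iterate m_{i+1} = d_i*a_i - m_i, d_{i+1} = (78 - m_{i+1}^2)/d_i, a_{i+1} = floor((a_0 + m_{i+1})/d_{i+1}):
  m_1 = 1*8 - 0 = 8, d_1 = (78 - 8^2)/1 = 14/1 = 14, a_1 = floor((8 + 8)/14) = 1.
  m_2 = 14*1 - 8 = 6, d_2 = (78 - 6^2)/14 = 42/14 = 3, a_2 = floor((8 + 6)/3) = 4.
  m_3 = 3*4 - 6 = 6, d_3 = (78 - 6^2)/3 = 42/3 = 14, a_3 = floor((8 + 6)/14) = 1.
  m_4 = 14*1 - 6 = 8, d_4 = (78 - 8^2)/14 = 14/14 = 1, a_4 = floor((8 + 8)/1) = 16.
  m_5 = 1*16 - 8 = 8, d_5 = (78 - 8^2)/1 = 14/1 = 14: (m_5, d_5) = (m_1, d_1) = (8, 14), so from here the quotients repeat a_1, ..., a_4; the period length is 4.
So sqrt(78) = [8; (1, 4, 1, 16)] with period length k = 4.
k is even, so the fundamental solution of x^2 - 78y^2 = 1 is (p_{k-1}, q_{k-1}) = (p_3, q_3); compute convergents through index 3.
Convergents (p_i = a_i*p_{i-1} + p_{i-2}, q_i = a_i*q_{i-1} + q_{i-2} with p_{-2}=0, p_{-1}=1, q_{-2}=1, q_{-1}=0):
  i=0: a_0=8, p_0 = 8*1 + 0 = 8, q_0 = 8*0 + 1 = 1.
  i=1: a_1=1, p_1 = 1*8 + 1 = 9, q_1 = 1*1 + 0 = 1.
  i=2: a_2=4, p_2 = 4*9 + 8 = 44, q_2 = 4*1 + 1 = 5.
  i=3: a_3=1, p_3 = 1*44 + 9 = 53, q_3 = 1*5 + 1 = 6.
Check: 53^2 - 78*6^2 = 2809 - 2808 = 1, so (x, y) = (53, 6) solves the equation, and by the theorem it is the least positive solution.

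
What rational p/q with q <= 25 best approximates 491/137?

43/12

Expand x = 491/137 as a continued fraction with the Euclidean algorithm:
  491 = 3*137 + 80, so a_0 = 3.
  137 = 1*80 + 57, so a_1 = 1.
  80 = 1*57 + 23, so a_2 = 1.
  57 = 2*23 + 11, so a_3 = 2.
  23 = 2*11 + 1, so a_4 = 2.
  11 = 11*1 + 0, so a_5 = 11.
so x = [3; 1, 1, 2, 2, 11].
Convergents (p_i = a_i*p_{i-1} + p_{i-2}, q_i = a_i*q_{i-1} + q_{i-2} with p_{-2}=0, p_{-1}=1, q_{-2}=1, q_{-1}=0), until the denominator exceeds 25:
  i=0: a_0=3, p_0 = 3*1 + 0 = 3, q_0 = 3*0 + 1 = 1.
  i=1: a_1=1, p_1 = 1*3 + 1 = 4, q_1 = 1*1 + 0 = 1.
  i=2: a_2=1, p_2 = 1*4 + 3 = 7, q_2 = 1*1 + 1 = 2.
  i=3: a_3=2, p_3 = 2*7 + 4 = 18, q_3 = 2*2 + 1 = 5.
  i=4: a_4=2, p_4 = 2*18 + 7 = 43, q_4 = 2*5 + 2 = 12.
  i=5: a_5=11, p_5 = 11*43 + 18 = 491, q_5 = 11*12 + 5 = 137.
q_5 = 137 > 25, so the last convergent with denominator <= 25 is p_4/q_4 = 43/12.
The closest fraction with denominator <= 25 is either p_4/q_4 or the intermediate fraction (k*p_4 + p_3)/(k*q_4 + q_3) with the largest k >= 1 whose denominator stays <= 25; these approach x as k grows, and every other convergent or intermediate fraction in range is farther away.
Largest k: floor((25 - q_3)/q_4) = floor((25 - 5)/12) = 1.
That gives (1*43 + 18)/(1*12 + 5) = 61/17.
Compare the errors: |x - 43/12| = |491*12 - 43*137|/(137*12) = 1/1644, and |x - 61/17| = |491*17 - 61*137|/(137*17) = 10/2329.
Cross-multiplying, 1*2329 = 2329 < 16440 = 10*1644, so 1/1644 is smaller: the convergent 43/12 is closer to x than 61/17.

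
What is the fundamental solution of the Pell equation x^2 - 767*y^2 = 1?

First expand sqrt(767) as a continued fraction. With x_i = (sqrt(767) + m_i)/d_i and (m_0, d_0) = (0, 1): a_0 = floor(sqrt(767)) = 27, since 27^2 = 729 <= 767 < 784 = 28^2.
Iterate m_{i+1} = d_i*a_i - m_i, d_{i+1} = (767 - m_{i+1}^2)/d_i, a_{i+1} = floor((a_0 + m_{i+1})/d_{i+1}):
  m_1 = 1*27 - 0 = 27, d_1 = (767 - 27^2)/1 = 38/1 = 38, a_1 = floor((27 + 27)/38) = 1.
  m_2 = 38*1 - 27 = 11, d_2 = (767 - 11^2)/38 = 646/38 = 17, a_2 = floor((27 + 11)/17) = 2.
  m_3 = 17*2 - 11 = 23, d_3 = (767 - 23^2)/17 = 238/17 = 14, a_3 = floor((27 + 23)/14) = 3.
  m_4 = 14*3 - 23 = 19, d_4 = (767 - 19^2)/14 = 406/14 = 29, a_4 = floor((27 + 19)/29) = 1.
  m_5 = 29*1 - 19 = 10, d_5 = (767 - 10^2)/29 = 667/29 = 23, a_5 = floor((27 + 10)/23) = 1.
  m_6 = 23*1 - 10 = 13, d_6 = (767 - 13^2)/23 = 598/23 = 26, a_6 = floor((27 + 13)/26) = 1.
  m_7 = 26*1 - 13 = 13, d_7 = (767 - 13^2)/26 = 598/26 = 23, a_7 = floor((27 + 13)/23) = 1.
  m_8 = 23*1 - 13 = 10, d_8 = (767 - 10^2)/23 = 667/23 = 29, a_8 = floor((27 + 10)/29) = 1.
  m_9 = 29*1 - 10 = 19, d_9 = (767 - 19^2)/29 = 406/29 = 14, a_9 = floor((27 + 19)/14) = 3.
  m_10 = 14*3 - 19 = 23, d_10 = (767 - 23^2)/14 = 238/14 = 17, a_10 = floor((27 + 23)/17) = 2.
  m_11 = 17*2 - 23 = 11, d_11 = (767 - 11^2)/17 = 646/17 = 38, a_11 = floor((27 + 11)/38) = 1.
  m_12 = 38*1 - 11 = 27, d_12 = (767 - 27^2)/38 = 38/38 = 1, a_12 = floor((27 + 27)/1) = 54.
  m_13 = 1*54 - 27 = 27, d_13 = (767 - 27^2)/1 = 38/1 = 38: (m_13, d_13) = (m_1, d_1) = (27, 38), so from here the quotients repeat a_1, ..., a_12; the period length is 12.
So sqrt(767) = [27; (1, 2, 3, 1, 1, 1, 1, 1, 3, 2, 1, 54)] with period length k = 12.
k is even, so the fundamental solution of x^2 - 767y^2 = 1 is (p_{k-1}, q_{k-1}) = (p_11, q_11); compute convergents through index 11.
Convergents (p_i = a_i*p_{i-1} + p_{i-2}, q_i = a_i*q_{i-1} + q_{i-2} with p_{-2}=0, p_{-1}=1, q_{-2}=1, q_{-1}=0):
  i=0: a_0=27, p_0 = 27*1 + 0 = 27, q_0 = 27*0 + 1 = 1.
  i=1: a_1=1, p_1 = 1*27 + 1 = 28, q_1 = 1*1 + 0 = 1.
  i=2: a_2=2, p_2 = 2*28 + 27 = 83, q_2 = 2*1 + 1 = 3.
  i=3: a_3=3, p_3 = 3*83 + 28 = 277, q_3 = 3*3 + 1 = 10.
  i=4: a_4=1, p_4 = 1*277 + 83 = 360, q_4 = 1*10 + 3 = 13.
  i=5: a_5=1, p_5 = 1*360 + 277 = 637, q_5 = 1*13 + 10 = 23.
  i=6: a_6=1, p_6 = 1*637 + 360 = 997, q_6 = 1*23 + 13 = 36.
  i=7: a_7=1, p_7 = 1*997 + 637 = 1634, q_7 = 1*36 + 23 = 59.
  i=8: a_8=1, p_8 = 1*1634 + 997 = 2631, q_8 = 1*59 + 36 = 95.
  i=9: a_9=3, p_9 = 3*2631 + 1634 = 9527, q_9 = 3*95 + 59 = 344.
  i=10: a_10=2, p_10 = 2*9527 + 2631 = 21685, q_10 = 2*344 + 95 = 783.
  i=11: a_11=1, p_11 = 1*21685 + 9527 = 31212, q_11 = 1*783 + 344 = 1127.
Check: 31212^2 - 767*1127^2 = 974188944 - 974188943 = 1, so (x, y) = (31212, 1127) solves the equation, and by the theorem it is the least positive solution.

(x, y) = (31212, 1127)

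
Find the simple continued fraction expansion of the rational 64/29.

[2; 4, 1, 5]

Run the Euclidean algorithm on 64 and 29; the successive quotients are the partial quotients a_0, a_1, ... (each step inverts the fractional part left over by the previous one):
  64 = 2*29 + 6, so a_0 = 2.
  29 = 4*6 + 5, so a_1 = 4.
  6 = 1*5 + 1, so a_2 = 1.
  5 = 5*1 + 0, so a_3 = 5.
The remainder reaches 0 after 4 divisions, so the expansion has 4 partial quotients, read off in order.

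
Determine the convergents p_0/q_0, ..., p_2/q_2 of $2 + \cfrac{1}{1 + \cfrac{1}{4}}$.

2/1, 3/1, 14/5

Using the convergent recurrence p_i = a_i*p_{i-1} + p_{i-2}, q_i = a_i*q_{i-1} + q_{i-2} with p_{-2}=0, p_{-1}=1, q_{-2}=1, q_{-1}=0:
  i=0: a_0=2, p_0 = 2*1 + 0 = 2, q_0 = 2*0 + 1 = 1.
  i=1: a_1=1, p_1 = 1*2 + 1 = 3, q_1 = 1*1 + 0 = 1.
  i=2: a_2=4, p_2 = 4*3 + 2 = 14, q_2 = 4*1 + 1 = 5.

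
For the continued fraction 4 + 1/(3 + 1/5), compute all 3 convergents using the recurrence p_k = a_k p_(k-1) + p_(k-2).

Using the convergent recurrence p_i = a_i*p_{i-1} + p_{i-2}, q_i = a_i*q_{i-1} + q_{i-2} with p_{-2}=0, p_{-1}=1, q_{-2}=1, q_{-1}=0:
  i=0: a_0=4, p_0 = 4*1 + 0 = 4, q_0 = 4*0 + 1 = 1.
  i=1: a_1=3, p_1 = 3*4 + 1 = 13, q_1 = 3*1 + 0 = 3.
  i=2: a_2=5, p_2 = 5*13 + 4 = 69, q_2 = 5*3 + 1 = 16.

4/1, 13/3, 69/16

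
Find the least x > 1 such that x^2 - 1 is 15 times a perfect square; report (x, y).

(x, y) = (4, 1)

First expand sqrt(15) as a continued fraction. With x_i = (sqrt(15) + m_i)/d_i and (m_0, d_0) = (0, 1): a_0 = floor(sqrt(15)) = 3, since 3^2 = 9 <= 15 < 16 = 4^2.
Iterate m_{i+1} = d_i*a_i - m_i, d_{i+1} = (15 - m_{i+1}^2)/d_i, a_{i+1} = floor((a_0 + m_{i+1})/d_{i+1}):
  m_1 = 1*3 - 0 = 3, d_1 = (15 - 3^2)/1 = 6/1 = 6, a_1 = floor((3 + 3)/6) = 1.
  m_2 = 6*1 - 3 = 3, d_2 = (15 - 3^2)/6 = 6/6 = 1, a_2 = floor((3 + 3)/1) = 6.
  m_3 = 1*6 - 3 = 3, d_3 = (15 - 3^2)/1 = 6/1 = 6: (m_3, d_3) = (m_1, d_1) = (3, 6), so from here the quotients repeat a_1, a_2; the period length is 2.
So sqrt(15) = [3; (1, 6)] with period length k = 2.
k is even, so the fundamental solution of x^2 - 15y^2 = 1 is (p_{k-1}, q_{k-1}) = (p_1, q_1); compute convergents through index 1.
Convergents (p_i = a_i*p_{i-1} + p_{i-2}, q_i = a_i*q_{i-1} + q_{i-2} with p_{-2}=0, p_{-1}=1, q_{-2}=1, q_{-1}=0):
  i=0: a_0=3, p_0 = 3*1 + 0 = 3, q_0 = 3*0 + 1 = 1.
  i=1: a_1=1, p_1 = 1*3 + 1 = 4, q_1 = 1*1 + 0 = 1.
Check: 4^2 - 15*1^2 = 16 - 15 = 1, so (x, y) = (4, 1) solves the equation, and by the theorem it is the least positive solution.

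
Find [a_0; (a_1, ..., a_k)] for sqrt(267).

Write x_i = (sqrt(267) + m_i)/d_i with (m_0, d_0) = (0, 1). a_0 = floor(sqrt(267)) = 16, since 16^2 = 256 <= 267 < 289 = 17^2.
Iterate m_{i+1} = d_i*a_i - m_i, d_{i+1} = (267 - m_{i+1}^2)/d_i, a_{i+1} = floor((a_0 + m_{i+1})/d_{i+1}):
  m_1 = 1*16 - 0 = 16, d_1 = (267 - 16^2)/1 = 11/1 = 11, a_1 = floor((16 + 16)/11) = 2.
  m_2 = 11*2 - 16 = 6, d_2 = (267 - 6^2)/11 = 231/11 = 21, a_2 = floor((16 + 6)/21) = 1.
  m_3 = 21*1 - 6 = 15, d_3 = (267 - 15^2)/21 = 42/21 = 2, a_3 = floor((16 + 15)/2) = 15.
  m_4 = 2*15 - 15 = 15, d_4 = (267 - 15^2)/2 = 42/2 = 21, a_4 = floor((16 + 15)/21) = 1.
  m_5 = 21*1 - 15 = 6, d_5 = (267 - 6^2)/21 = 231/21 = 11, a_5 = floor((16 + 6)/11) = 2.
  m_6 = 11*2 - 6 = 16, d_6 = (267 - 16^2)/11 = 11/11 = 1, a_6 = floor((16 + 16)/1) = 32.
  m_7 = 1*32 - 16 = 16, d_7 = (267 - 16^2)/1 = 11/1 = 11: (m_7, d_7) = (m_1, d_1) = (16, 11), so from here the quotients repeat a_1, ..., a_6; the period length is 6.
Hence the expansion of sqrt(267) is a_0 = 16 followed by the repeating block 2, 1, 15, 1, 2, 32 (period 6).

[16; (2, 1, 15, 1, 2, 32)]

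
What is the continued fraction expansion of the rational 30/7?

Run the Euclidean algorithm on 30 and 7; the successive quotients are the partial quotients a_0, a_1, ... (each step inverts the fractional part left over by the previous one):
  30 = 4*7 + 2, so a_0 = 4.
  7 = 3*2 + 1, so a_1 = 3.
  2 = 2*1 + 0, so a_2 = 2.
The remainder reaches 0 after 3 divisions, so the expansion has 3 partial quotients, read off in order.

[4; 3, 2]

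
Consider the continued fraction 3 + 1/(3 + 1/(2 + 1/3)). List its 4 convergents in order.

3/1, 10/3, 23/7, 79/24

Using the convergent recurrence p_i = a_i*p_{i-1} + p_{i-2}, q_i = a_i*q_{i-1} + q_{i-2} with p_{-2}=0, p_{-1}=1, q_{-2}=1, q_{-1}=0:
  i=0: a_0=3, p_0 = 3*1 + 0 = 3, q_0 = 3*0 + 1 = 1.
  i=1: a_1=3, p_1 = 3*3 + 1 = 10, q_1 = 3*1 + 0 = 3.
  i=2: a_2=2, p_2 = 2*10 + 3 = 23, q_2 = 2*3 + 1 = 7.
  i=3: a_3=3, p_3 = 3*23 + 10 = 79, q_3 = 3*7 + 3 = 24.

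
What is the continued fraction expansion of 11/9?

[1; 4, 2]

Run the Euclidean algorithm on 11 and 9; the successive quotients are the partial quotients a_0, a_1, ... (each step inverts the fractional part left over by the previous one):
  11 = 1*9 + 2, so a_0 = 1.
  9 = 4*2 + 1, so a_1 = 4.
  2 = 2*1 + 0, so a_2 = 2.
The remainder reaches 0 after 3 divisions, so the expansion has 3 partial quotients, read off in order.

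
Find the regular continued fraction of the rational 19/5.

Run the Euclidean algorithm on 19 and 5; the successive quotients are the partial quotients a_0, a_1, ... (each step inverts the fractional part left over by the previous one):
  19 = 3*5 + 4, so a_0 = 3.
  5 = 1*4 + 1, so a_1 = 1.
  4 = 4*1 + 0, so a_2 = 4.
The remainder reaches 0 after 3 divisions, so the expansion has 3 partial quotients, read off in order.

[3; 1, 4]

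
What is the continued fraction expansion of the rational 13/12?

Run the Euclidean algorithm on 13 and 12; the successive quotients are the partial quotients a_0, a_1, ... (each step inverts the fractional part left over by the previous one):
  13 = 1*12 + 1, so a_0 = 1.
  12 = 12*1 + 0, so a_1 = 12.
The remainder reaches 0 after 2 divisions, so the expansion has 2 partial quotients, read off in order.

[1; 12]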